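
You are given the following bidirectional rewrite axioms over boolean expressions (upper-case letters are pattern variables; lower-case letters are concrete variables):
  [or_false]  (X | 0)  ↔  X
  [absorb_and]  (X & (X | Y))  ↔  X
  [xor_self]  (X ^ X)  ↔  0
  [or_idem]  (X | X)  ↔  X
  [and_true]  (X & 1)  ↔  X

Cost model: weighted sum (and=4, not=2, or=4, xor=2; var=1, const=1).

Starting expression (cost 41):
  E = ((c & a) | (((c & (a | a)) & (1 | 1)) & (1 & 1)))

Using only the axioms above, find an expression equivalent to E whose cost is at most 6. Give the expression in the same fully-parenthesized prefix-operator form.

(c & a)   [cost 6]

step 1: or_idem (→) rewrites (a | a) into a, now ((c & a) | (((c & a) & (1 | 1)) & (1 & 1)))
step 2: or_idem (→) rewrites (1 | 1) into 1, now ((c & a) | (((c & a) & 1) & (1 & 1)))
step 3: and_true (→) rewrites (1 & 1) into 1, now ((c & a) | (((c & a) & 1) & 1))
step 4: and_true (→) rewrites ((c & a) & 1) into (c & a), now ((c & a) | ((c & a) & 1))
step 5: and_true (→) rewrites ((c & a) & 1) into (c & a), now ((c & a) | (c & a))
step 6: or_idem (→) rewrites ((c & a) | (c & a)) into (c & a), reaching cost 6 (bound 6)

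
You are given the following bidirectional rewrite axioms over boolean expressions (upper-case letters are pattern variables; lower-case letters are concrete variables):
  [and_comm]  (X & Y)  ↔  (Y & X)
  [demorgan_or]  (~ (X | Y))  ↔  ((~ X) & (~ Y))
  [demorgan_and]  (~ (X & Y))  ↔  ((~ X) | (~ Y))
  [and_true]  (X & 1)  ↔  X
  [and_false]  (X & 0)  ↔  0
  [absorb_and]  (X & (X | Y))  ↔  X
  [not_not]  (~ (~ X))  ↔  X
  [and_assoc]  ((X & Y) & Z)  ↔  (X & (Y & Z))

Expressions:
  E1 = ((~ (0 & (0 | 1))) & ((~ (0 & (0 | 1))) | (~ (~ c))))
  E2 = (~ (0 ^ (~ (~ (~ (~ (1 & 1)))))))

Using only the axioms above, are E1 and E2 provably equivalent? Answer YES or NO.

The axioms are sound identities: if E1 ↔* E2 then E1 and E2 evaluate identically under any assignment.
Under c=0: E1 evaluates to 1, E2 to 0. Distinct ⇒ no rewrite sequence connects them.

NO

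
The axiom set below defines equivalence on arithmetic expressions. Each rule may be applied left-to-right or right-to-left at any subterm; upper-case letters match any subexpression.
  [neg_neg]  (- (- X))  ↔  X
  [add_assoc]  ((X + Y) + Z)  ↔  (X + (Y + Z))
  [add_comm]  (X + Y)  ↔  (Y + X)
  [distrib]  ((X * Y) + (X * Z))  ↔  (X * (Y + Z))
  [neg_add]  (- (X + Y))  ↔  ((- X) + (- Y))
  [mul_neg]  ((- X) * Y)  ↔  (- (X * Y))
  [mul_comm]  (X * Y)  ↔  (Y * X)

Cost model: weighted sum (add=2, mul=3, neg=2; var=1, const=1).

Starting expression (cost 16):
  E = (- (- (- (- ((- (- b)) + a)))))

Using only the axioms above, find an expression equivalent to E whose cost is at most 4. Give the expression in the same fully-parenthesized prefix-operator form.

(1) (- (- b))  =[neg_neg →]=  b    ⊢ (- (- (- (- (b + a)))))
(2) (- (- (- (- (b + a)))))  =[neg_neg →]=  (- (- (b + a)))
(3) (- (- (b + a)))  =[neg_neg →]=  (b + a)    ⊢ cost 4, within 4

(b + a)   [cost 4]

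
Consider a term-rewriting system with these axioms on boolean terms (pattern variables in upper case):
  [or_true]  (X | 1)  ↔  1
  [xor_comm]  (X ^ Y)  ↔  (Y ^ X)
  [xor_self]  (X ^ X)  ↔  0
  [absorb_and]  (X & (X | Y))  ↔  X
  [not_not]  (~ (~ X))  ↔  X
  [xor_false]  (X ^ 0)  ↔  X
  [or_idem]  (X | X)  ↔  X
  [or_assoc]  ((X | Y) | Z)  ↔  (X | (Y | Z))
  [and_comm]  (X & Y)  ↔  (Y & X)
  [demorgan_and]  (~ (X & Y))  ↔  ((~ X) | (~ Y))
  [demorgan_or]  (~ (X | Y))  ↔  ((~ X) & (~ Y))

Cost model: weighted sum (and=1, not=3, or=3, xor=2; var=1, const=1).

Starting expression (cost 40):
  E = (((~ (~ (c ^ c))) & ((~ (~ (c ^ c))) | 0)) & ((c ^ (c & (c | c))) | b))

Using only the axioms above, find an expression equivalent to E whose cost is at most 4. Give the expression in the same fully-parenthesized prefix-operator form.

(1) ((~ (~ (c ^ c))) & ((~ (~ (c ^ c))) | 0))  =[absorb_and →]=  (~ (~ (c ^ c)))    ⊢ ((~ (~ (c ^ c))) & ((c ^ (c & (c | c))) | b))
(2) (c & (c | c))  =[absorb_and →]=  c    ⊢ ((~ (~ (c ^ c))) & ((c ^ c) | b))
(3) (~ (~ (c ^ c)))  =[not_not →]=  (c ^ c)    ⊢ ((c ^ c) & ((c ^ c) | b))
(4) ((c ^ c) & ((c ^ c) | b))  =[absorb_and →]=  (c ^ c)    ⊢ cost 4, within 4

(c ^ c)   [cost 4]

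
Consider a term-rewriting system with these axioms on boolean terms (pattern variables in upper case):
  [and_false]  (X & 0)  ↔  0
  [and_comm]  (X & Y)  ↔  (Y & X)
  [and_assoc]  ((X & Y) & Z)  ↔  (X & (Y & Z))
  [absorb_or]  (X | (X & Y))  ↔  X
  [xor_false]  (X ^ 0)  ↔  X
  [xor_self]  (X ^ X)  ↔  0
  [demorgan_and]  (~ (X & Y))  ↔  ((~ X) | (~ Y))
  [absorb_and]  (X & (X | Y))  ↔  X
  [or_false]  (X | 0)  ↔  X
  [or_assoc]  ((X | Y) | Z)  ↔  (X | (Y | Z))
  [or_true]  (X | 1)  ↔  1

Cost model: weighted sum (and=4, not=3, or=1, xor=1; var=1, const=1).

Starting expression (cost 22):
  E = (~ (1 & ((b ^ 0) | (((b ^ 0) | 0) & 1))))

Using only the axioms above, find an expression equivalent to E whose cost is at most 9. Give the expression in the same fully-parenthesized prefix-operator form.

(~ (1 & b))   [cost 9]

(1) ((b ^ 0) | 0)  =[or_false →]=  (b ^ 0)    ⊢ (~ (1 & ((b ^ 0) | ((b ^ 0) & 1))))
(2) ((b ^ 0) | ((b ^ 0) & 1))  =[absorb_or →]=  (b ^ 0)    ⊢ (~ (1 & (b ^ 0)))
(3) (b ^ 0)  =[xor_false →]=  b    ⊢ cost 9, within 9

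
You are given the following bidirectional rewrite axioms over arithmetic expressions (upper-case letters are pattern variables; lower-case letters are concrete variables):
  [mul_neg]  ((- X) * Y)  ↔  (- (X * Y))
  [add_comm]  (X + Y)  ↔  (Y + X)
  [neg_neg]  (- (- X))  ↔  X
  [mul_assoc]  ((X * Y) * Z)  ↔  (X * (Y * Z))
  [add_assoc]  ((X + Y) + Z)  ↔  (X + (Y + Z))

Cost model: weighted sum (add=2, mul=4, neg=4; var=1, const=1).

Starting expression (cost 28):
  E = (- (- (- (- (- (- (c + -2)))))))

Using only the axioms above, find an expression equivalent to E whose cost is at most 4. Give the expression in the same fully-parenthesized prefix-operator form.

(c + -2)   [cost 4]

(1) (- (- (- (- (- (c + -2))))))  =[neg_neg →]=  (- (- (- (c + -2))))    ⊢ (- (- (- (- (c + -2)))))
(2) (- (- (c + -2)))  =[neg_neg →]=  (c + -2)    ⊢ (- (- (c + -2)))
(3) (- (- (c + -2)))  =[neg_neg →]=  (c + -2)    ⊢ cost 4, within 4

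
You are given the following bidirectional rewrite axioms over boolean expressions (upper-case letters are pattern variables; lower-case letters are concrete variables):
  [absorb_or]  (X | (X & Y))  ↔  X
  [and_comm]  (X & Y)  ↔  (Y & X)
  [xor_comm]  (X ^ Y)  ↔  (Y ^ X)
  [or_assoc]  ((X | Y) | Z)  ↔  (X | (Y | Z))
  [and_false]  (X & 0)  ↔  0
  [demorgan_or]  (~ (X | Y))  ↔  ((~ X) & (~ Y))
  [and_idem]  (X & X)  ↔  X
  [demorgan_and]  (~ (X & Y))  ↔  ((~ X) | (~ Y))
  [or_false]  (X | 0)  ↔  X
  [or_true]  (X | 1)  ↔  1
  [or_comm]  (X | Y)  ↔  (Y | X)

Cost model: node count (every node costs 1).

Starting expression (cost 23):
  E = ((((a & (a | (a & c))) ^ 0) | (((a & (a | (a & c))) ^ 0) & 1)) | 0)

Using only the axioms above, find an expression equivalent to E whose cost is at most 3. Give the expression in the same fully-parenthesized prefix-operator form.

(a ^ 0)   [cost 3]

step 1: absorb_or (→) rewrites (((a & (a | (a & c))) ^ 0) | (((a & (a | (a & c))) ^ 0) & 1)) into ((a & (a | (a & c))) ^ 0), now (((a & (a | (a & c))) ^ 0) | 0)
step 2: absorb_or (→) rewrites (a | (a & c)) into a, now (((a & a) ^ 0) | 0)
step 3: or_false (→) rewrites (((a & a) ^ 0) | 0) into ((a & a) ^ 0)
step 4: and_idem (→) rewrites (a & a) into a, reaching cost 3 (bound 3)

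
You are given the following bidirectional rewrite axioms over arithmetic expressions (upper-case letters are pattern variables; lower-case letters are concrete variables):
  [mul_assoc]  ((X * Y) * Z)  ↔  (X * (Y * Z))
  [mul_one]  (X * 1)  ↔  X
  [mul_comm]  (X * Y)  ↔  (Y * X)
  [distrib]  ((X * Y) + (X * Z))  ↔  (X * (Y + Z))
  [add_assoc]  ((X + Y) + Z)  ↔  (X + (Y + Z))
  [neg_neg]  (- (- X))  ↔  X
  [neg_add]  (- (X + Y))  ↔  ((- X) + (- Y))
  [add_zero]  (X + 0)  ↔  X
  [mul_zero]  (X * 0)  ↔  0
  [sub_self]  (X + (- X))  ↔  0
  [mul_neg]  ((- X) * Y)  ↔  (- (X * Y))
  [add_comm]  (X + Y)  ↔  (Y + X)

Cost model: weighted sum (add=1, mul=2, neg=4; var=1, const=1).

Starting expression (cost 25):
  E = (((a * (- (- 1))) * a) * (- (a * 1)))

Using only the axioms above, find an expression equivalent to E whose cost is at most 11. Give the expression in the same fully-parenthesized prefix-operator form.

step 1: mul_one (→) rewrites (a * 1) into a, now (((a * (- (- 1))) * a) * (- a))
step 2: neg_neg (→) rewrites (- (- 1)) into 1, now (((a * 1) * a) * (- a))
step 3: mul_one (→) rewrites (a * 1) into a, reaching cost 11 (bound 11)

((a * a) * (- a))   [cost 11]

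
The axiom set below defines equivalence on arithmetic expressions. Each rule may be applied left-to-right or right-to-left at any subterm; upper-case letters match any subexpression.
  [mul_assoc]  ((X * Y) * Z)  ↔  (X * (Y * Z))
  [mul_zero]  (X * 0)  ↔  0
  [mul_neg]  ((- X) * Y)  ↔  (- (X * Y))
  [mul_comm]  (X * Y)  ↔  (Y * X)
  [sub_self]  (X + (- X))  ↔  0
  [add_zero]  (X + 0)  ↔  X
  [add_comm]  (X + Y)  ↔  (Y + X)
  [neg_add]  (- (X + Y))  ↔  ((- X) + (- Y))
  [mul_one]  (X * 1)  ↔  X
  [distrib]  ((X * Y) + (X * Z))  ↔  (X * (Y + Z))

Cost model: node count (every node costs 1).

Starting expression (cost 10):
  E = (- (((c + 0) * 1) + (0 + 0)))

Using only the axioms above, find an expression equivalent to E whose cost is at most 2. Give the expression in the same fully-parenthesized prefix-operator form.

(- c)   [cost 2]

(1) ((c + 0) * 1)  =[mul_one →]=  (c + 0)    ⊢ (- ((c + 0) + (0 + 0)))
(2) (c + 0)  =[add_zero →]=  c    ⊢ (- (c + (0 + 0)))
(3) (0 + 0)  =[add_zero →]=  0    ⊢ (- (c + 0))
(4) (c + 0)  =[add_zero →]=  c    ⊢ cost 2, within 2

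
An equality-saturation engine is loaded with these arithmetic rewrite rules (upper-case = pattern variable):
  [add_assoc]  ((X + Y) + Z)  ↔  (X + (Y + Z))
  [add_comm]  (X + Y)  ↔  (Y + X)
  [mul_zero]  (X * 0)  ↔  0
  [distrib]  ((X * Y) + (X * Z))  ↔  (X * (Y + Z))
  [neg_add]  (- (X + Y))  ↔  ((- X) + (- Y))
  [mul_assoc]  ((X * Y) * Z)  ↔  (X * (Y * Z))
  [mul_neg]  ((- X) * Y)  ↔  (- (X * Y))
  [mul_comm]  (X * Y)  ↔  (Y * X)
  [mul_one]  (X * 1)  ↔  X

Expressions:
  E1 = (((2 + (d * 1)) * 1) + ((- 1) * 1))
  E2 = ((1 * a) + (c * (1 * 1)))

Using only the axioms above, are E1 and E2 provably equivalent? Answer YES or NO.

NO

Every axiom is a valid identity, so a rewrite proof would force E1 and E2 to agree under every assignment.
At a=0, c=0, d=0: E1 = 1 but E2 = 0; they differ, so no derivation exists.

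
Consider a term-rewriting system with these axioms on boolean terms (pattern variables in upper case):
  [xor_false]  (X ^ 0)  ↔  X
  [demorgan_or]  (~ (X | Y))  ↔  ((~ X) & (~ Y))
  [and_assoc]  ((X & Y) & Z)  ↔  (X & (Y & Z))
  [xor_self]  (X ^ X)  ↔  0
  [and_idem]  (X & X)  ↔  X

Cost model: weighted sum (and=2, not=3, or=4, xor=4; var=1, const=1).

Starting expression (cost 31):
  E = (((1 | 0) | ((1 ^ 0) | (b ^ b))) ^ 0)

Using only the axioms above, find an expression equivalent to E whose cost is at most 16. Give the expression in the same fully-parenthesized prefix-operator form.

((1 | 0) | (1 | 0))   [cost 16]

(1) (1 ^ 0)  =[xor_false →]=  1    ⊢ (((1 | 0) | (1 | (b ^ b))) ^ 0)
(2) (((1 | 0) | (1 | (b ^ b))) ^ 0)  =[xor_false →]=  ((1 | 0) | (1 | (b ^ b)))
(3) (b ^ b)  =[xor_self →]=  0    ⊢ cost 16, within 16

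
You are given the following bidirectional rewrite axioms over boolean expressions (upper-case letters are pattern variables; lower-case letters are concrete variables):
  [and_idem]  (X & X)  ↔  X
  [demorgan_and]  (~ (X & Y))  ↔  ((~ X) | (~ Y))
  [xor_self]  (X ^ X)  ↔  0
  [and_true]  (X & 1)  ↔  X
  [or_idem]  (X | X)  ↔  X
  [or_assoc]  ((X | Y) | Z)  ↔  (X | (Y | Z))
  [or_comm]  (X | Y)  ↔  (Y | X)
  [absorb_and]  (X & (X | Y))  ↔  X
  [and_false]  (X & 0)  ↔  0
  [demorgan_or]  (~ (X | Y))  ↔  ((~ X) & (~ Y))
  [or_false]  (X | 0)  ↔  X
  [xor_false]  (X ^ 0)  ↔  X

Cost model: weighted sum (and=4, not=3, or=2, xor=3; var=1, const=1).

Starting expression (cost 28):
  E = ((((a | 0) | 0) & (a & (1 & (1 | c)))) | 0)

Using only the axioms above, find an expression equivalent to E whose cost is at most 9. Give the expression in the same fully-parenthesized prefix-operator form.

((a & a) | 0)   [cost 9]

(1) (1 & (1 | c))  =[absorb_and →]=  1    ⊢ ((((a | 0) | 0) & (a & 1)) | 0)
(2) (a | 0)  =[or_false →]=  a    ⊢ (((a | 0) & (a & 1)) | 0)
(3) (a | 0)  =[or_false →]=  a    ⊢ ((a & (a & 1)) | 0)
(4) (a & 1)  =[and_true →]=  a    ⊢ cost 9, within 9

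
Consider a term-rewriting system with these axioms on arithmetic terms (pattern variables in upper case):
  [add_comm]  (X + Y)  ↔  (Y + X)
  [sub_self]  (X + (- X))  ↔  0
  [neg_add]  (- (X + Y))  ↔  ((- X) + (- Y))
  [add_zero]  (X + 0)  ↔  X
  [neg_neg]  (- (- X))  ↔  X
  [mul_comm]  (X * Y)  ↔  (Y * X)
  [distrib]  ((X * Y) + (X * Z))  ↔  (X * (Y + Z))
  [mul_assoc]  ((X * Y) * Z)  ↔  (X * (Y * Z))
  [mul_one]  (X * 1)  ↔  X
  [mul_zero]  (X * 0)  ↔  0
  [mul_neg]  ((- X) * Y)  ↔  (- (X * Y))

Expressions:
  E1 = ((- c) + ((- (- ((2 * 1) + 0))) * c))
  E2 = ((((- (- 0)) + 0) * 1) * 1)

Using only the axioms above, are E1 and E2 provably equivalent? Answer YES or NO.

Every axiom is a valid identity, so a rewrite proof would force E1 and E2 to agree under every assignment.
At c=1: E1 = 1 but E2 = 0; they differ, so no derivation exists.

NO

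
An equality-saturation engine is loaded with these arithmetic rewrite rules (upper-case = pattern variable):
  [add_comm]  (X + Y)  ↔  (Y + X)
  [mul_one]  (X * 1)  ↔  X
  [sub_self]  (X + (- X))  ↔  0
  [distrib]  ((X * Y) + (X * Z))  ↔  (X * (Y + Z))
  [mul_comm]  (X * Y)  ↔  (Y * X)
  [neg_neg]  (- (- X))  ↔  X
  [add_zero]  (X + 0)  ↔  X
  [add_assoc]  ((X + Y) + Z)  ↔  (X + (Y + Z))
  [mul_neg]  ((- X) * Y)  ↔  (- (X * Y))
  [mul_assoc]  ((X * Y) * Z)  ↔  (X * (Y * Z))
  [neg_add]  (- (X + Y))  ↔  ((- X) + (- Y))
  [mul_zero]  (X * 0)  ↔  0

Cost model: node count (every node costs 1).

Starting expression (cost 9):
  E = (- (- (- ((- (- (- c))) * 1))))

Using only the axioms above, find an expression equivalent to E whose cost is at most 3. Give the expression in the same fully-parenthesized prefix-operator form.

step 1: mul_one (→) rewrites ((- (- (- c))) * 1) into (- (- (- c))), now (- (- (- (- (- (- c))))))
step 2: neg_neg (→) rewrites (- (- (- c))) into (- c), now (- (- (- (- c))))
step 3: neg_neg (→) rewrites (- (- (- c))) into (- c), reaching cost 3 (bound 3)

(- (- c))   [cost 3]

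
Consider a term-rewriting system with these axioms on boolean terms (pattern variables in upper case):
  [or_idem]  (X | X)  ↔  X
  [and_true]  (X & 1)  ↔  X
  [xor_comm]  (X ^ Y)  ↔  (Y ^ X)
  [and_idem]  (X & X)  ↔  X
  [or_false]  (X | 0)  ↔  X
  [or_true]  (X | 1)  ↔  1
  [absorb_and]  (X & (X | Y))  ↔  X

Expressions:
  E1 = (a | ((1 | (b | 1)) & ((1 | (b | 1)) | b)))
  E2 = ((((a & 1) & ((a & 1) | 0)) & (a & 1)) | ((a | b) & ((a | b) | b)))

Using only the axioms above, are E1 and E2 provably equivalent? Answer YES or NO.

Every axiom is a valid identity, so a rewrite proof would force E1 and E2 to agree under every assignment.
At a=0, b=0: E1 = 1 but E2 = 0; they differ, so no derivation exists.

NO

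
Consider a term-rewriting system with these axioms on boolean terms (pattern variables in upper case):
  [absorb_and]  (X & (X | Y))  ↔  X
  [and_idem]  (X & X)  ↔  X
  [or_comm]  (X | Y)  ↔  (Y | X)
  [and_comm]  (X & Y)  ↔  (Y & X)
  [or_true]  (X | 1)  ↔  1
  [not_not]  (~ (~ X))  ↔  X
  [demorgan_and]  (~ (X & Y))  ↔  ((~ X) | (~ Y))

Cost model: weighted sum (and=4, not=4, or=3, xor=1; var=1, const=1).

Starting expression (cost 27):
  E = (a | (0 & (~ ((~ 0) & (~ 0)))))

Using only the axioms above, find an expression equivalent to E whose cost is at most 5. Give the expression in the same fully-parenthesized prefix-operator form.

(a | 0)   [cost 5]

step 1: and_idem (→) rewrites ((~ 0) & (~ 0)) into (~ 0), now (a | (0 & (~ (~ 0))))
step 2: not_not (→) rewrites (~ (~ 0)) into 0, now (a | (0 & 0))
step 3: and_idem (→) rewrites (0 & 0) into 0, reaching cost 5 (bound 5)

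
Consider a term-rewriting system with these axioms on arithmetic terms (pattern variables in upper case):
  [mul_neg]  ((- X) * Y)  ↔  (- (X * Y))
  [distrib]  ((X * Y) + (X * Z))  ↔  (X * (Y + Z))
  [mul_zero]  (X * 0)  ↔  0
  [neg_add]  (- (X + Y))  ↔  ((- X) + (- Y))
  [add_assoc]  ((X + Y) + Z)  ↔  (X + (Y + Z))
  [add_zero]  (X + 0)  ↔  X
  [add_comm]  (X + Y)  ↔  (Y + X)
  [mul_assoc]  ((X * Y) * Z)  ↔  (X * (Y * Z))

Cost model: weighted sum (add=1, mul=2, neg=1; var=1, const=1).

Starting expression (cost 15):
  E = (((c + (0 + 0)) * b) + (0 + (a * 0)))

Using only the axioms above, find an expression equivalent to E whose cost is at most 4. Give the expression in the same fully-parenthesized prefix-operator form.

step 1: add_zero (→) rewrites (0 + 0) into 0, now (((c + 0) * b) + (0 + (a * 0)))
step 2: mul_zero (→) rewrites (a * 0) into 0, now (((c + 0) * b) + (0 + 0))
step 3: add_zero (→) rewrites (c + 0) into c, now ((c * b) + (0 + 0))
step 4: add_zero (→) rewrites (0 + 0) into 0, now ((c * b) + 0)
step 5: add_zero (→) rewrites ((c * b) + 0) into (c * b), reaching cost 4 (bound 4)

(c * b)   [cost 4]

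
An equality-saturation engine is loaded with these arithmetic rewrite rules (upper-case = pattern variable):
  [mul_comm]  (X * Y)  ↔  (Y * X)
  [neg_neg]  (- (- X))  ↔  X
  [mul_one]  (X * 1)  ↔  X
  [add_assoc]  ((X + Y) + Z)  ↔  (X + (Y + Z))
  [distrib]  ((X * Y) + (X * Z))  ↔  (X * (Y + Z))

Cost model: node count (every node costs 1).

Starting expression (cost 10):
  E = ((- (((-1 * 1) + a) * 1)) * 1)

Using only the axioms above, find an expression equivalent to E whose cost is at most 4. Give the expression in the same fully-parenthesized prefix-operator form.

step 1: mul_one (→) rewrites (-1 * 1) into -1, now ((- ((-1 + a) * 1)) * 1)
step 2: mul_one (→) rewrites ((- ((-1 + a) * 1)) * 1) into (- ((-1 + a) * 1))
step 3: mul_one (→) rewrites ((-1 + a) * 1) into (-1 + a), reaching cost 4 (bound 4)

(- (-1 + a))   [cost 4]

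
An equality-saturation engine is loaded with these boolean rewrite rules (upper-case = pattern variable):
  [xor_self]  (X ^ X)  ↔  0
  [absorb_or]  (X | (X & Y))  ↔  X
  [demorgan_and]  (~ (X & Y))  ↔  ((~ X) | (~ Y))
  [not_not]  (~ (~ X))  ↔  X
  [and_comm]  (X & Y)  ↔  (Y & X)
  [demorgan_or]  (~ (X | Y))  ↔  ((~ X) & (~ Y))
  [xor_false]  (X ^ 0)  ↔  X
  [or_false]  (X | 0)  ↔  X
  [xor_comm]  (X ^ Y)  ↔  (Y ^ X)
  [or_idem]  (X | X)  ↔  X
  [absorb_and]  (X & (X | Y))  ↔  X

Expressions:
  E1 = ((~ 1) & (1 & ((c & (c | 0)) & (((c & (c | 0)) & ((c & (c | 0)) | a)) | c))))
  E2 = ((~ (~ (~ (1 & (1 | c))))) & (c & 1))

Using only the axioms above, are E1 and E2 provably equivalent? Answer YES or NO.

YES

(1) ((c & (c | 0)) & ((c & (c | 0)) | a))  =[absorb_and →]=  (c & (c | 0))    ⊢ ((~ 1) & (1 & ((c & (c | 0)) & ((c & (c | 0)) | c))))
(2) ((c & (c | 0)) & ((c & (c | 0)) | c))  =[absorb_and →]=  (c & (c | 0))    ⊢ ((~ 1) & (1 & (c & (c | 0))))
(3) (c & (c | 0))  =[absorb_and →]=  c    ⊢ ((~ 1) & (1 & c))
(4) 1  =[absorb_and ←]=  (1 & (1 | c))    ⊢ ((~ (1 & (1 | c))) & (1 & c))
(5) (1 & (1 | c))  =[not_not ←]=  (~ (~ (1 & (1 | c))))    ⊢ ((~ (~ (~ (1 & (1 | c))))) & (1 & c))
(6) (1 & c)  =[and_comm →]=  (c & 1)    ⊢ E2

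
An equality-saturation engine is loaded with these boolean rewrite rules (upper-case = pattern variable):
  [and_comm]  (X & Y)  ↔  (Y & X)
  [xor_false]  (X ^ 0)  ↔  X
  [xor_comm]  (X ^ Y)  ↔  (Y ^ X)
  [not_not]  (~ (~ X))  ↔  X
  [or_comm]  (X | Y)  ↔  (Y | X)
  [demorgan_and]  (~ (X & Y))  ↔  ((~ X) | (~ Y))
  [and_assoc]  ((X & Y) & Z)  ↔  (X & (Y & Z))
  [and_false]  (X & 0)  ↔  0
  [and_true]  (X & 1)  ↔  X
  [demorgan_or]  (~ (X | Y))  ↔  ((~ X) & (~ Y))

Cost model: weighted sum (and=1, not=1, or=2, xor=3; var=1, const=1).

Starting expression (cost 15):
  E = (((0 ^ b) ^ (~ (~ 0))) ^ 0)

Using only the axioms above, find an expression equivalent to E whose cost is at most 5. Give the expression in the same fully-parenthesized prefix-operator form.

(b ^ 0)   [cost 5]

step 1: xor_false (→) rewrites (((0 ^ b) ^ (~ (~ 0))) ^ 0) into ((0 ^ b) ^ (~ (~ 0)))
step 2: xor_comm (→) rewrites (0 ^ b) into (b ^ 0), now ((b ^ 0) ^ (~ (~ 0)))
step 3: not_not (→) rewrites (~ (~ 0)) into 0, now ((b ^ 0) ^ 0)
step 4: xor_false (→) rewrites ((b ^ 0) ^ 0) into (b ^ 0), reaching cost 5 (bound 5)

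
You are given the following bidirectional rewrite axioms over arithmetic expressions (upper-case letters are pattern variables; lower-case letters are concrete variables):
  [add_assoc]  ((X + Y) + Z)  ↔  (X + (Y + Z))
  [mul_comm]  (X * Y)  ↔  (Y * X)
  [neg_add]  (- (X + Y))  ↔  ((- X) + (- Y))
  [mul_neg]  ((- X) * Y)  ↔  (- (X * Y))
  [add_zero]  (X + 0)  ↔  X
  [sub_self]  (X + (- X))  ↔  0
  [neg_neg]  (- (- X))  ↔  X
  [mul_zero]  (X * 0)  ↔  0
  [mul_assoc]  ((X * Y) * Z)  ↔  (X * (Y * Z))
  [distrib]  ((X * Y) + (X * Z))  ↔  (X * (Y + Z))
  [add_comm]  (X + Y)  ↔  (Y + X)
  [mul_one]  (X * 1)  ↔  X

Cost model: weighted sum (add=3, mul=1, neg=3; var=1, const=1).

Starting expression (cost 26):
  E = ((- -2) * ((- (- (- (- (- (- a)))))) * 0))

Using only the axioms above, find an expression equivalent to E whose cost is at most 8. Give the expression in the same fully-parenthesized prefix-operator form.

((- -2) * (a * 0))   [cost 8]

1. [neg_neg →] (- (- (- (- a))))  →  (- (- a));  E = ((- -2) * ((- (- (- (- a)))) * 0))
2. [neg_neg →] (- (- (- (- a))))  →  (- (- a));  E = ((- -2) * ((- (- a)) * 0))
3. [neg_neg →] (- (- a))  →  a;  cost 8 ≤ 8, done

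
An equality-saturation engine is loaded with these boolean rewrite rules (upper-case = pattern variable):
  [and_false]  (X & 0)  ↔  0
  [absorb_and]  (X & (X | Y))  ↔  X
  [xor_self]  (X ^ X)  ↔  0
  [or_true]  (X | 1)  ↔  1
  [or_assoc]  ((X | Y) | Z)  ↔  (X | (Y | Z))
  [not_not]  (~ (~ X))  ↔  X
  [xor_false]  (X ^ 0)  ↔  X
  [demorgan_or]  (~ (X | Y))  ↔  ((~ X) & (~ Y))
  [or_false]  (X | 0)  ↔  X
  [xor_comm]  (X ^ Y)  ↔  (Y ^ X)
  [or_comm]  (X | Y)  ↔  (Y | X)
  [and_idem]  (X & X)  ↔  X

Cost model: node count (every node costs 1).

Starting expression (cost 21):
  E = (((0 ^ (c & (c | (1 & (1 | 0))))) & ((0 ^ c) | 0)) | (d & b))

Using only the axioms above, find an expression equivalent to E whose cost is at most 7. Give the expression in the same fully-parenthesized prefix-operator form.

((0 ^ c) | (d & b))   [cost 7]

(1) (1 & (1 | 0))  =[absorb_and →]=  1    ⊢ (((0 ^ (c & (c | 1))) & ((0 ^ c) | 0)) | (d & b))
(2) (c & (c | 1))  =[absorb_and →]=  c    ⊢ (((0 ^ c) & ((0 ^ c) | 0)) | (d & b))
(3) ((0 ^ c) & ((0 ^ c) | 0))  =[absorb_and →]=  (0 ^ c)    ⊢ cost 7, within 7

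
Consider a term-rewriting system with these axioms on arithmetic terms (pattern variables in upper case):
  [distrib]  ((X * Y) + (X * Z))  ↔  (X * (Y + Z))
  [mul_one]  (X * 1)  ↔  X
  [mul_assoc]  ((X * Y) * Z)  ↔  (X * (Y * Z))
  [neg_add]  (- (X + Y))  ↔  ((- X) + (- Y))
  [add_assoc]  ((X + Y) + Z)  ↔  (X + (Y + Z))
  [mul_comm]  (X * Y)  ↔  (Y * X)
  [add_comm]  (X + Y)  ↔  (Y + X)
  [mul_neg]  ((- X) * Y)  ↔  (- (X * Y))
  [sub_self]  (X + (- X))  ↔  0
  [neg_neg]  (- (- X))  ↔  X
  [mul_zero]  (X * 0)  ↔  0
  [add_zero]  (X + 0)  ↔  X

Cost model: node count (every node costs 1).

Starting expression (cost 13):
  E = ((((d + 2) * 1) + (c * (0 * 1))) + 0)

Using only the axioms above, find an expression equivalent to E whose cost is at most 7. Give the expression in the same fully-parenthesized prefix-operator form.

(1) ((d + 2) * 1)  =[mul_one →]=  (d + 2)    ⊢ (((d + 2) + (c * (0 * 1))) + 0)
(2) (((d + 2) + (c * (0 * 1))) + 0)  =[add_zero →]=  ((d + 2) + (c * (0 * 1)))
(3) (0 * 1)  =[mul_one →]=  0    ⊢ cost 7, within 7

((d + 2) + (c * 0))   [cost 7]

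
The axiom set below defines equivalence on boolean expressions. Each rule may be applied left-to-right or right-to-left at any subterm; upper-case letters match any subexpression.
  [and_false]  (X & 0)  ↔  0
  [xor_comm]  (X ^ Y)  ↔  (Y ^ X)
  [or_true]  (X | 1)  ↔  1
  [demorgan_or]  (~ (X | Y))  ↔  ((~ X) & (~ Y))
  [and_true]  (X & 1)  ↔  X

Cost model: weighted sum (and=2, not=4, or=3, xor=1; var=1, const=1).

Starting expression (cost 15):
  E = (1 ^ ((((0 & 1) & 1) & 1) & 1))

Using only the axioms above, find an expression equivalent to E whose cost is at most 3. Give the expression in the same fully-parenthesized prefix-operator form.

(1 ^ 0)   [cost 3]

1. [and_true →] (((0 & 1) & 1) & 1)  →  ((0 & 1) & 1);  E = (1 ^ (((0 & 1) & 1) & 1))
2. [and_true →] (((0 & 1) & 1) & 1)  →  ((0 & 1) & 1);  E = (1 ^ ((0 & 1) & 1))
3. [and_true →] (0 & 1)  →  0;  E = (1 ^ (0 & 1))
4. [and_true →] (0 & 1)  →  0;  cost 3 ≤ 3, done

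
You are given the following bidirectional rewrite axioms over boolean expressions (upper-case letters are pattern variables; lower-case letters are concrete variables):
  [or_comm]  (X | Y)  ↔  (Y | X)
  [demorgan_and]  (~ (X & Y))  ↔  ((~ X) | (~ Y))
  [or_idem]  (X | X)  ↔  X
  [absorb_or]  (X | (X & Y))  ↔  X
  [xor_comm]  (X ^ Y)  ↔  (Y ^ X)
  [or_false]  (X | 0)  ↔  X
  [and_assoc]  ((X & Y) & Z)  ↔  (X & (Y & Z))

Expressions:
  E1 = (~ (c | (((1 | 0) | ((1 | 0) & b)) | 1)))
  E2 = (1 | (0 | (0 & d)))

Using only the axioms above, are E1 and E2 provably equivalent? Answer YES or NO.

All listed rules preserve value, hence provable equivalence implies equal values everywhere; look for a separating assignment.
b=0, c=0, d=0 gives E1 ↦ 0, E2 ↦ 1; values differ ⇒ not provably equivalent.

NO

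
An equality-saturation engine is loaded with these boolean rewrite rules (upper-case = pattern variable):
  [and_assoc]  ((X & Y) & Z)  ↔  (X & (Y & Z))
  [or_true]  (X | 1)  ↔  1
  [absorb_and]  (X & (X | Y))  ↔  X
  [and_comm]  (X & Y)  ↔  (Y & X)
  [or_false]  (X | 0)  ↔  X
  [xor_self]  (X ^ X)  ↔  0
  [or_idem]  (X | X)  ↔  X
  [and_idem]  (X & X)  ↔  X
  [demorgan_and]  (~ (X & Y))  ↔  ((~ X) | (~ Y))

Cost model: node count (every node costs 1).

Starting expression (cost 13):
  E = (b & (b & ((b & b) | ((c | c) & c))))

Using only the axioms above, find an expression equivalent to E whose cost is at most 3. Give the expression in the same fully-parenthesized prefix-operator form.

1. [or_idem →] (c | c)  →  c;  E = (b & (b & ((b & b) | (c & c))))
2. [and_idem →] (c & c)  →  c;  E = (b & (b & ((b & b) | c)))
3. [and_idem →] (b & b)  →  b;  E = (b & (b & (b | c)))
4. [and_comm →] (b & (b & (b | c)))  →  ((b & (b | c)) & b)
5. [absorb_and →] (b & (b | c))  →  b;  cost 3 ≤ 3, done

(b & b)   [cost 3]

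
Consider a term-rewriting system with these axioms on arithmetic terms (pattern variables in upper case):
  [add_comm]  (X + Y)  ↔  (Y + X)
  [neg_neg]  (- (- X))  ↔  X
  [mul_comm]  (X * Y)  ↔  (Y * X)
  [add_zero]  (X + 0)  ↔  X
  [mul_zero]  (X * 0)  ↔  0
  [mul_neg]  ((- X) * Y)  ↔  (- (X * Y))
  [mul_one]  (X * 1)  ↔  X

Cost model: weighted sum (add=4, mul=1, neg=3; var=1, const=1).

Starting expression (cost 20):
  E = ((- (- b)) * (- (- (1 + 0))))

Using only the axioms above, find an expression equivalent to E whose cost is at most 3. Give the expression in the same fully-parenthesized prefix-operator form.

(b * 1)   [cost 3]

step 1: add_zero (→) rewrites (1 + 0) into 1, now ((- (- b)) * (- (- 1)))
step 2: neg_neg (→) rewrites (- (- 1)) into 1, now ((- (- b)) * 1)
step 3: neg_neg (→) rewrites (- (- b)) into b, reaching cost 3 (bound 3)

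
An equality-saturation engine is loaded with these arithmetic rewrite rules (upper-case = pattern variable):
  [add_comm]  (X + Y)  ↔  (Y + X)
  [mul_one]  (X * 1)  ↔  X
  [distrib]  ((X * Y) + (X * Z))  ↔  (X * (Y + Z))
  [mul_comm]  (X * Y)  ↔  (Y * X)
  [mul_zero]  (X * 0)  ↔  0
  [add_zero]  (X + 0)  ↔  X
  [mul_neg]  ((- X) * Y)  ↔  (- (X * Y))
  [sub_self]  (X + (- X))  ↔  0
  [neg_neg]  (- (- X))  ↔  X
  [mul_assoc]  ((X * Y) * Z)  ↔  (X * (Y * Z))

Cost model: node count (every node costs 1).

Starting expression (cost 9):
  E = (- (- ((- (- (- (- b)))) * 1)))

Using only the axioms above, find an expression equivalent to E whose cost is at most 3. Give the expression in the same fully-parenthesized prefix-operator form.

(- (- b))   [cost 3]

step 1: mul_one (→) rewrites ((- (- (- (- b)))) * 1) into (- (- (- (- b)))), now (- (- (- (- (- (- b))))))
step 2: neg_neg (→) rewrites (- (- (- (- (- (- b)))))) into (- (- (- (- b))))
step 3: neg_neg (→) rewrites (- (- (- (- b)))) into (- (- b)), reaching cost 3 (bound 3)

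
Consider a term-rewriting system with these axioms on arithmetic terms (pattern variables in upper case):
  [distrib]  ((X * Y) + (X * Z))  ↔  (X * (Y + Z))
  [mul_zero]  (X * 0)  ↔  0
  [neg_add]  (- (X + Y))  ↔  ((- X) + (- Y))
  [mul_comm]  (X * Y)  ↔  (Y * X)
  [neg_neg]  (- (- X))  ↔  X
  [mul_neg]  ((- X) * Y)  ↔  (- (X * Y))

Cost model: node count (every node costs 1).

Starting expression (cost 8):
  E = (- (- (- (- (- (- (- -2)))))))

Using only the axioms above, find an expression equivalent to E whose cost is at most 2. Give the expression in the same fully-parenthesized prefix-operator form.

(- -2)   [cost 2]

(1) (- (- (- (- (- (- (- -2)))))))  =[neg_neg →]=  (- (- (- (- (- -2)))))
(2) (- (- (- (- -2))))  =[neg_neg →]=  (- (- -2))    ⊢ (- (- (- -2)))
(3) (- (- (- -2)))  =[neg_neg →]=  (- -2)    ⊢ cost 2, within 2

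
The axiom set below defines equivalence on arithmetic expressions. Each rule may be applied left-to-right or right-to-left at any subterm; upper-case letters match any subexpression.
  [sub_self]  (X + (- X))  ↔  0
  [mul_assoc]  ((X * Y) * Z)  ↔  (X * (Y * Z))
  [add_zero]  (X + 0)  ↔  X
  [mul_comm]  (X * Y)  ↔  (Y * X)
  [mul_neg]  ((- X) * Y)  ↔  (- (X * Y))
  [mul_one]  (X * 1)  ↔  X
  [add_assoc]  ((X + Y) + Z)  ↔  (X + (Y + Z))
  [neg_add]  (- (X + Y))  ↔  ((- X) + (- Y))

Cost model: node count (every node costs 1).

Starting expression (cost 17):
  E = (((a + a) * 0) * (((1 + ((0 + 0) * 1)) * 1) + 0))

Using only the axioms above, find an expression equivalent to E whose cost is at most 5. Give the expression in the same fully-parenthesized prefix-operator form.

((a + a) * 0)   [cost 5]

step 1: add_zero (→) rewrites (0 + 0) into 0, now (((a + a) * 0) * (((1 + (0 * 1)) * 1) + 0))
step 2: mul_one (→) rewrites (0 * 1) into 0, now (((a + a) * 0) * (((1 + 0) * 1) + 0))
step 3: add_zero (→) rewrites (1 + 0) into 1, now (((a + a) * 0) * ((1 * 1) + 0))
step 4: mul_one (→) rewrites (1 * 1) into 1, now (((a + a) * 0) * (1 + 0))
step 5: add_zero (→) rewrites (1 + 0) into 1, now (((a + a) * 0) * 1)
step 6: mul_one (→) rewrites (((a + a) * 0) * 1) into ((a + a) * 0), reaching cost 5 (bound 5)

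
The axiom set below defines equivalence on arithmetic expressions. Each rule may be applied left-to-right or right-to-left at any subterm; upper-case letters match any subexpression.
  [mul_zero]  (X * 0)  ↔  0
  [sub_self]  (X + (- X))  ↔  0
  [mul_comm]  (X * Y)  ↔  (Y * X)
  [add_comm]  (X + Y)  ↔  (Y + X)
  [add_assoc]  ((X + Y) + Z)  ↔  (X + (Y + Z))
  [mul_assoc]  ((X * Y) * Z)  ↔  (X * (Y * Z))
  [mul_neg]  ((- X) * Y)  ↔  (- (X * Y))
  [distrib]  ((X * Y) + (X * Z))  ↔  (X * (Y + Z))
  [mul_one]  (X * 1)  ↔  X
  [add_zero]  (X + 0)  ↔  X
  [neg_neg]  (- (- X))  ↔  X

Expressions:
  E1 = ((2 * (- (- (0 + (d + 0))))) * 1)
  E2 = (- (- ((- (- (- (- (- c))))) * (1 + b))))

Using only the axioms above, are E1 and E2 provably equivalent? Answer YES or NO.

NO

All listed rules preserve value, hence provable equivalence implies equal values everywhere; look for a separating assignment.
b=0, c=0, d=1 gives E1 ↦ 2, E2 ↦ 0; values differ ⇒ not provably equivalent.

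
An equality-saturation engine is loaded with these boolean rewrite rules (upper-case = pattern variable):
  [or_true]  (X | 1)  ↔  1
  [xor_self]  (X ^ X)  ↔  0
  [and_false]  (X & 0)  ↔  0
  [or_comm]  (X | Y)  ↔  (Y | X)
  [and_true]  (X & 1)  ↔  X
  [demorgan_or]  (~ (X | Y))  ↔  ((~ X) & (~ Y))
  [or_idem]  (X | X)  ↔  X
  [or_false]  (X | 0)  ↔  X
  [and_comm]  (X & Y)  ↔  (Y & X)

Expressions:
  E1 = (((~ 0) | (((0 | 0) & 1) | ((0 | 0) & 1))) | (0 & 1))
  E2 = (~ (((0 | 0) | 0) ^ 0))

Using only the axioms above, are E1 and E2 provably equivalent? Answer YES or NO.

step 1: or_idem (→) rewrites (((0 | 0) & 1) | ((0 | 0) & 1)) into ((0 | 0) & 1), now (((~ 0) | ((0 | 0) & 1)) | (0 & 1))
step 2: or_idem (→) rewrites (0 | 0) into 0, now (((~ 0) | (0 & 1)) | (0 & 1))
step 3: and_true (→) rewrites (0 & 1) into 0, now (((~ 0) | (0 & 1)) | 0)
step 4: and_true (→) rewrites (0 & 1) into 0, now (((~ 0) | 0) | 0)
step 5: or_false (→) rewrites (((~ 0) | 0) | 0) into ((~ 0) | 0)
step 6: or_false (→) rewrites ((~ 0) | 0) into (~ 0)
step 7: xor_self (←) rewrites 0 into (0 ^ 0), now (~ (0 ^ 0))
step 8: or_idem (←) rewrites 0 into (0 | 0), now (~ ((0 | 0) ^ 0))
step 9: or_false (←) rewrites (0 | 0) into ((0 | 0) | 0), which is E2

YES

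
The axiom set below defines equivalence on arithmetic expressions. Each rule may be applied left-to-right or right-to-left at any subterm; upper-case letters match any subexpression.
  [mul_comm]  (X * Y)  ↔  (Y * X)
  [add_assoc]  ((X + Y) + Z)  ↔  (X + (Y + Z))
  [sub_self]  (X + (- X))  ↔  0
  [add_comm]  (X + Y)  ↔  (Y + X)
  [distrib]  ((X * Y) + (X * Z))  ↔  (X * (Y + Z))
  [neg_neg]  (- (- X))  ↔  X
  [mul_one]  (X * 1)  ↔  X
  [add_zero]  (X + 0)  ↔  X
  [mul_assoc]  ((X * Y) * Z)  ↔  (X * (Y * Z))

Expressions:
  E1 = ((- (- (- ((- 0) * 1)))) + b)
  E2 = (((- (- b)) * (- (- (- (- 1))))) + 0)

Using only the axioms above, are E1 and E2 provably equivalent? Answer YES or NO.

1. [mul_one →] ((- 0) * 1)  →  (- 0);  E1 = ((- (- (- (- 0)))) + b)
2. [neg_neg →] (- (- (- 0)))  →  (- 0);  E1 = ((- (- 0)) + b)
3. [neg_neg →] (- (- 0))  →  0;  E1 = (0 + b)
4. [mul_one ←] b  →  (b * 1);  E1 = (0 + (b * 1))
5. [neg_neg ←] 1  →  (- (- 1));  E1 = (0 + (b * (- (- 1))))
6. [add_comm →] (0 + (b * (- (- 1))))  →  ((b * (- (- 1))) + 0)
7. [neg_neg ←] b  →  (- (- b));  E1 = (((- (- b)) * (- (- 1))) + 0)
8. [neg_neg ←] (- (- 1))  →  (- (- (- (- 1))));  this is E2

YES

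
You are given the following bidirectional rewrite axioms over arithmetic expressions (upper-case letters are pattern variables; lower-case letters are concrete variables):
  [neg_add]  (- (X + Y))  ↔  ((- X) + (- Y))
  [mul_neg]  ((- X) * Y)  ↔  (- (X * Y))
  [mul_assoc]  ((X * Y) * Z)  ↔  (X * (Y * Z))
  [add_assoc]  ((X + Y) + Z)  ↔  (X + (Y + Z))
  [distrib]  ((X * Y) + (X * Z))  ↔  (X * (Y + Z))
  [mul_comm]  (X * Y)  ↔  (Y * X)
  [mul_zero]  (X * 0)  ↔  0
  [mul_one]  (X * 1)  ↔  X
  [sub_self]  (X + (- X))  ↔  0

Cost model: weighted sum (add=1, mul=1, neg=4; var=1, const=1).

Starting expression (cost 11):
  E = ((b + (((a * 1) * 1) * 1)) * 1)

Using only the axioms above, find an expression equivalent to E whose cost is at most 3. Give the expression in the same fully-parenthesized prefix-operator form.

step 1: mul_assoc (→) rewrites (((a * 1) * 1) * 1) into ((a * 1) * (1 * 1)), now ((b + ((a * 1) * (1 * 1))) * 1)
step 2: mul_one (→) rewrites (a * 1) into a, now ((b + (a * (1 * 1))) * 1)
step 3: mul_one (→) rewrites ((b + (a * (1 * 1))) * 1) into (b + (a * (1 * 1)))
step 4: mul_one (→) rewrites (1 * 1) into 1, now (b + (a * 1))
step 5: mul_one (→) rewrites (a * 1) into a, reaching cost 3 (bound 3)

(b + a)   [cost 3]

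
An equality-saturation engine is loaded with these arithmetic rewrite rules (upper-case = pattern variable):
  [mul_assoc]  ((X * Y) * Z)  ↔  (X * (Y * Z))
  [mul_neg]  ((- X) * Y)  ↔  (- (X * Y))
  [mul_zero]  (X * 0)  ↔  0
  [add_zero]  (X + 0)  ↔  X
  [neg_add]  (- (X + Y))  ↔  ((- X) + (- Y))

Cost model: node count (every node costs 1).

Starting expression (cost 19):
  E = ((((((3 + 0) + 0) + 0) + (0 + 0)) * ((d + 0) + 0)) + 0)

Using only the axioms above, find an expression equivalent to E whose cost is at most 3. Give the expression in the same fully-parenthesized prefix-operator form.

(3 * d)   [cost 3]

(1) ((3 + 0) + 0)  =[add_zero →]=  (3 + 0)    ⊢ (((((3 + 0) + 0) + (0 + 0)) * ((d + 0) + 0)) + 0)
(2) ((3 + 0) + 0)  =[add_zero →]=  (3 + 0)    ⊢ ((((3 + 0) + (0 + 0)) * ((d + 0) + 0)) + 0)
(3) (0 + 0)  =[add_zero →]=  0    ⊢ ((((3 + 0) + 0) * ((d + 0) + 0)) + 0)
(4) (d + 0)  =[add_zero →]=  d    ⊢ ((((3 + 0) + 0) * (d + 0)) + 0)
(5) (3 + 0)  =[add_zero →]=  3    ⊢ (((3 + 0) * (d + 0)) + 0)
(6) (((3 + 0) * (d + 0)) + 0)  =[add_zero →]=  ((3 + 0) * (d + 0))
(7) (d + 0)  =[add_zero →]=  d    ⊢ ((3 + 0) * d)
(8) (3 + 0)  =[add_zero →]=  3    ⊢ cost 3, within 3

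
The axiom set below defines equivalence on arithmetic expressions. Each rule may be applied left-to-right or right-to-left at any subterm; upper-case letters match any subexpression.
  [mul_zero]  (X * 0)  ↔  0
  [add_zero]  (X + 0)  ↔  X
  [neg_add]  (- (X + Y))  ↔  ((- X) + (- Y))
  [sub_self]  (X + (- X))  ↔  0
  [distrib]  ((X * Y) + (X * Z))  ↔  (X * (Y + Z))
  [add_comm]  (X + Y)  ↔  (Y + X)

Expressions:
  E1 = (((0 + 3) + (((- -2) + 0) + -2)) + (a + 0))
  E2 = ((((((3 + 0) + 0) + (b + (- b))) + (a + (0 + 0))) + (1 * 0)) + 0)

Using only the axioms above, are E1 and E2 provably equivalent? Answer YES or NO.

YES

1. [add_zero →] ((- -2) + 0)  →  (- -2);  E1 = (((0 + 3) + ((- -2) + -2)) + (a + 0))
2. [add_comm →] (0 + 3)  →  (3 + 0);  E1 = (((3 + 0) + ((- -2) + -2)) + (a + 0))
3. [add_comm →] ((- -2) + -2)  →  (-2 + (- -2));  E1 = (((3 + 0) + (-2 + (- -2))) + (a + 0))
4. [add_zero →] (a + 0)  →  a;  E1 = (((3 + 0) + (-2 + (- -2))) + a)
5. [sub_self →] (-2 + (- -2))  →  0;  E1 = (((3 + 0) + 0) + a)
6. [add_zero →] ((3 + 0) + 0)  →  (3 + 0);  E1 = ((3 + 0) + a)
7. [add_zero →] (3 + 0)  →  3;  E1 = (3 + a)
8. [add_zero ←] (3 + a)  →  ((3 + a) + 0)
9. [add_zero ←] 3  →  (3 + 0);  E1 = (((3 + 0) + a) + 0)
10. [add_zero ←] a  →  (a + 0);  E1 = (((3 + 0) + (a + 0)) + 0)
11. [add_zero ←] 3  →  (3 + 0);  E1 = ((((3 + 0) + 0) + (a + 0)) + 0)
12. [mul_zero ←] 0  →  (1 * 0);  E1 = ((((3 + 0) + 0) + (a + 0)) + (1 * 0))
13. [sub_self ←] 0  →  (b + (- b));  E1 = ((((3 + 0) + (b + (- b))) + (a + 0)) + (1 * 0))
14. [add_zero ←] 0  →  (0 + 0);  E1 = ((((3 + 0) + (b + (- b))) + (a + (0 + 0))) + (1 * 0))
15. [add_zero ←] 3  →  (3 + 0);  E1 = (((((3 + 0) + 0) + (b + (- b))) + (a + (0 + 0))) + (1 * 0))
16. [add_zero ←] (((((3 + 0) + 0) + (b + (- b))) + (a + (0 + 0))) + (1 * 0))  →  ((((((3 + 0) + 0) + (b + (- b))) + (a + (0 + 0))) + (1 * 0)) + 0);  this is E2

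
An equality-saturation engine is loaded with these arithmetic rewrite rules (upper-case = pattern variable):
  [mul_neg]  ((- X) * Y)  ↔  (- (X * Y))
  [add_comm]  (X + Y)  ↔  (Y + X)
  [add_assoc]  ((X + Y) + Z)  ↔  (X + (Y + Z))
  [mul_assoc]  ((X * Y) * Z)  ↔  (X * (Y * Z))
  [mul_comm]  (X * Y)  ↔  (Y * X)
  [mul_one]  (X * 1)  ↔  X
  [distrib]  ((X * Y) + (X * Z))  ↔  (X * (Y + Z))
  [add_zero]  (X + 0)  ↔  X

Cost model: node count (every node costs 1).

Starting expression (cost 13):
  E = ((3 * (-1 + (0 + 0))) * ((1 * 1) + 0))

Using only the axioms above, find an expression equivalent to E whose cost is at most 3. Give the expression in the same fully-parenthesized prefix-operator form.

step 1: add_zero (→) rewrites (0 + 0) into 0, now ((3 * (-1 + 0)) * ((1 * 1) + 0))
step 2: add_zero (→) rewrites ((1 * 1) + 0) into (1 * 1), now ((3 * (-1 + 0)) * (1 * 1))
step 3: mul_one (→) rewrites (1 * 1) into 1, now ((3 * (-1 + 0)) * 1)
step 4: add_zero (→) rewrites (-1 + 0) into -1, now ((3 * -1) * 1)
step 5: mul_one (→) rewrites ((3 * -1) * 1) into (3 * -1), reaching cost 3 (bound 3)

(3 * -1)   [cost 3]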